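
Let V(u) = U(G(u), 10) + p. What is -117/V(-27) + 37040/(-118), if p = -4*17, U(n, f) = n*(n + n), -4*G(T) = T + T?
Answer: -10996166/34987 ≈ -314.29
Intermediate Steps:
G(T) = -T/2 (G(T) = -(T + T)/4 = -T/2)
U(n, f) = 2*n**2 (U(n, f) = n*(2*n) = 2*n**2)
p = -68
V(u) = -68 + u**2/2 (V(u) = 2*(-u/2)**2 - 68 = 2*(u**2/4) - 68 = u**2/2 - 68 = -68 + u**2/2)
-117/V(-27) + 37040/(-118) = -117/(-68 + (1/2)*(-27)**2) + 37040/(-118) = -117/(-68 + (1/2)*729) + 37040*(-1/118) = -117/(-68 + 729/2) - 18520/59 = -117/593/2 - 18520/59 = -117*2/593 - 18520/59 = -234/593 - 18520/59 = -10996166/34987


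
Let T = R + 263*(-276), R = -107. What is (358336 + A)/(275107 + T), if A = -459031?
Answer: -14385/28916 ≈ -0.49748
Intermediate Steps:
T = -72695 (T = -107 + 263*(-276) = -107 - 72588 = -72695)
(358336 + A)/(275107 + T) = (358336 - 459031)/(275107 - 72695) = -100695/202412 = -100695*1/202412 = -14385/28916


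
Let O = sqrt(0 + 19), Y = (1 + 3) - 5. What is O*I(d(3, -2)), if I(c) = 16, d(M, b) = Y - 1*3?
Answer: 16*sqrt(19) ≈ 69.742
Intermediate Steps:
Y = -1 (Y = 4 - 5 = -1)
d(M, b) = -4 (d(M, b) = -1 - 1*3 = -1 - 3 = -4)
O = sqrt(19) ≈ 4.3589
O*I(d(3, -2)) = sqrt(19)*16 = 16*sqrt(19)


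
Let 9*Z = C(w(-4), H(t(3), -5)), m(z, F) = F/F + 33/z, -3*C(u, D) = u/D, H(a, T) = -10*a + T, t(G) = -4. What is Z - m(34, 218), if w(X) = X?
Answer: -63179/32130 ≈ -1.9664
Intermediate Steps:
H(a, T) = T - 10*a
C(u, D) = -u/(3*D)
m(z, F) = 1 + 33/z
Z = 4/945 (Z = (-1/3*(-4)/(-5 - 10*(-4)))/9 = (-1/3*(-4)/(-5 + 40))/9 = (-1/3*(-4)/35)/9 = (-1/3*(-4)*1/35)/9 = (1/9)*(4/105) = 4/945 ≈ 0.0042328)
Z - m(34, 218) = 4/945 - (33 + 34)/34 = 4/945 - 67/34 = -63179/32130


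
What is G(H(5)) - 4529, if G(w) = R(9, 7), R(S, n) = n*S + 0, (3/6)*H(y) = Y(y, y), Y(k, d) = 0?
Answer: -4466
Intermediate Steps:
H(y) = 0 (H(y) = 2*0 = 0)
R(S, n) = S*n (R(S, n) = S*n + 0 = S*n)
G(w) = 63 (G(w) = 9*7 = 63)
G(H(5)) - 4529 = 63 - 4529 = -4466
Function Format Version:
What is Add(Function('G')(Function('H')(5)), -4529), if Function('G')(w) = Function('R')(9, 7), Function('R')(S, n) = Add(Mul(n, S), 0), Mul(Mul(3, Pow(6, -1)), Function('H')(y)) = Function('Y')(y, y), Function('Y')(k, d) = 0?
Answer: -4466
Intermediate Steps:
Function('H')(y) = 0 (Function('H')(y) = Mul(2, 0) = 0)
Function('R')(S, n) = Mul(S, n) (Function('R')(S, n) = Add(Mul(S, n), 0) = Mul(S, n))
Function('G')(w) = 63 (Function('G')(w) = Mul(9, 7) = 63)
Add(Function('G')(Function('H')(5)), -4529) = Add(63, -4529) = -4466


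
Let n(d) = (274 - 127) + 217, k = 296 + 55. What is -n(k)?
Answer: -364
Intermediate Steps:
k = 351
n(d) = 364 (n(d) = 147 + 217 = 364)
-n(k) = -1*364 = -364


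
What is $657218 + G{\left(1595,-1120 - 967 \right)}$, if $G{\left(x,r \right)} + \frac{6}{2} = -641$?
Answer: $656574$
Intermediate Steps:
$G{\left(x,r \right)} = -644$ ($G{\left(x,r \right)} = -3 - 641 = -644$)
$657218 + G{\left(1595,-1120 - 967 \right)} = 657218 - 644 = 656574$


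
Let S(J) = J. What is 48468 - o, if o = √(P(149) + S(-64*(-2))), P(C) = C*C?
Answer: 48468 - 3*√2481 ≈ 48319.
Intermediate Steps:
P(C) = C²
o = 3*√2481 (o = √(149² - 64*(-2)) = √(22201 + 128) = √22329 = 3*√2481 ≈ 149.43)
48468 - o = 48468 - 3*√2481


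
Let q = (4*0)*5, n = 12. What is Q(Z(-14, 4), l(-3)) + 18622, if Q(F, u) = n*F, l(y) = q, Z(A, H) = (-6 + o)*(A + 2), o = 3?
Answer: 19054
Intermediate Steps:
q = 0 (q = 0*5 = 0)
Z(A, H) = -6 - 3*A (Z(A, H) = (-6 + 3)*(A + 2) = -3*(2 + A) = -6 - 3*A)
l(y) = 0
Q(F, u) = 12*F
Q(Z(-14, 4), l(-3)) + 18622 = 12*(-6 - 3*(-14)) + 18622 = 12*(-6 + 42) + 18622 = 12*36 + 18622 = 432 + 18622 = 19054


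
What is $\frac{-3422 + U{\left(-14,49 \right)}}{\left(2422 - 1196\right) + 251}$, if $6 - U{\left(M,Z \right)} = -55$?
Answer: $- \frac{3361}{1477} \approx -2.2756$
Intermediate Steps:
$U{\left(M,Z \right)} = 61$ ($U{\left(M,Z \right)} = 6 - -55 = 6 + 55 = 61$)
$\frac{-3422 + U{\left(-14,49 \right)}}{\left(2422 - 1196\right) + 251} = \frac{-3422 + 61}{\left(2422 - 1196\right) + 251} = - \frac{3361}{1226 + 251} = - \frac{3361}{1477}$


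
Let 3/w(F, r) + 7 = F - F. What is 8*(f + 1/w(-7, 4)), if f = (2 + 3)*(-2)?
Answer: -296/3 ≈ -98.667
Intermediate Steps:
w(F, r) = -3/7 (w(F, r) = 3/(-7 + (F - F)) = 3/(-7 + 0) = 3/(-7) = 3*(-⅐) = -3/7)
f = -10 (f = 5*(-2) = -10)
8*(f + 1/w(-7, 4)) = 8*(-10 + 1/(-3/7)) = 8*(-10 - 7/3) = 8*(-37/3) = -296/3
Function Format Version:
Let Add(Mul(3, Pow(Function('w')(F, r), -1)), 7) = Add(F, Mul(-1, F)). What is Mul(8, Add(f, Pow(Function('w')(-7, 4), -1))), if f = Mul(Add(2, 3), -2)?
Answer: Rational(-296, 3) ≈ -98.667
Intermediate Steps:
Function('w')(F, r) = Rational(-3, 7) (Function('w')(F, r) = Mul(3, Pow(Add(-7, Add(F, Mul(-1, F))), -1)) = Mul(3, Pow(Add(-7, 0), -1)) = Mul(3, Pow(-7, -1)) = Mul(3, Rational(-1, 7)) = Rational(-3, 7))
f = -10 (f = Mul(5, -2) = -10)
Mul(8, Add(f, Pow(Function('w')(-7, 4), -1))) = Mul(8, Add(-10, Pow(Rational(-3, 7), -1))) = Mul(8, Add(-10, Rational(-7, 3))) = Mul(8, Rational(-37, 3)) = Rational(-296, 3)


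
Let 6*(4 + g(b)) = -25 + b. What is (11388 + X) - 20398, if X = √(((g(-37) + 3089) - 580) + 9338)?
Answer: -9010 + √106494/3 ≈ -8901.2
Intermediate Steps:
g(b) = -49/6 + b/6 (g(b) = -4 + (-25 + b)/6 = -4 + (-25/6 + b/6) = -49/6 + b/6)
X = √106494/3 (X = √((((-49/6 + (⅙)*(-37)) + 3089) - 580) + 9338) = √((((-49/6 - 37/6) + 3089) - 580) + 9338) = √(((-43/3 + 3089) - 580) + 9338) = √((9224/3 - 580) + 9338) = √(7484/3 + 9338) = √(35498/3) = √106494/3 ≈ 108.78)
(11388 + X) - 20398 = (11388 + √106494/3) - 20398 = -9010 + √106494/3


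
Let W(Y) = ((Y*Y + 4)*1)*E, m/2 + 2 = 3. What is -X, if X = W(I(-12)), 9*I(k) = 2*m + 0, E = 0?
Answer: 0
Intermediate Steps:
m = 2 (m = -4 + 2*3 = -4 + 6 = 2)
I(k) = 4/9 (I(k) = (2*2 + 0)/9 = (4 + 0)/9 = (⅑)*4 = 4/9)
W(Y) = 0 (W(Y) = ((Y*Y + 4)*1)*0 = ((Y² + 4)*1)*0 = ((4 + Y²)*1)*0 = (4 + Y²)*0 = 0)
X = 0
-X = -1*0 = 0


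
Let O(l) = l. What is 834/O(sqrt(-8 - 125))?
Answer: -834*I*sqrt(133)/133 ≈ -72.317*I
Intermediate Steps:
834/O(sqrt(-8 - 125)) = 834/(sqrt(-8 - 125)) = 834/(sqrt(-133)) = 834/((I*sqrt(133))) = 834*(-I*sqrt(133)/133) = -834*I*sqrt(133)/133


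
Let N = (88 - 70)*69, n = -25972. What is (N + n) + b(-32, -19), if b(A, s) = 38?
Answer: -24692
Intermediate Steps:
N = 1242 (N = 18*69 = 1242)
(N + n) + b(-32, -19) = (1242 - 25972) + 38 = -24730 + 38 = -24692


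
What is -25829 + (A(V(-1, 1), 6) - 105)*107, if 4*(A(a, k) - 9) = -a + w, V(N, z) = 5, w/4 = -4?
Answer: -146651/4 ≈ -36663.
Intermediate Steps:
w = -16 (w = 4*(-4) = -16)
A(a, k) = 5 - a/4 (A(a, k) = 9 + (-a - 16)/4 = 9 + (-16 - a)/4 = 9 + (-4 - a/4) = 5 - a/4)
-25829 + (A(V(-1, 1), 6) - 105)*107 = -25829 + ((5 - 1/4*5) - 105)*107 = -25829 + ((5 - 5/4) - 105)*107 = -25829 + (15/4 - 105)*107 = -25829 - 405/4*107 = -25829 - 43335/4 = -146651/4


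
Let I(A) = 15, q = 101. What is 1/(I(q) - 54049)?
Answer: -1/54034 ≈ -1.8507e-5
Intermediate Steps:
1/(I(q) - 54049) = 1/(15 - 54049) = 1/(-54034) = -1/54034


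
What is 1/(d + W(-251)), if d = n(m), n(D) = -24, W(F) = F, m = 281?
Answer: -1/275 ≈ -0.0036364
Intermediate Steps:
d = -24
1/(d + W(-251)) = 1/(-24 - 251) = 1/(-275) = -1/275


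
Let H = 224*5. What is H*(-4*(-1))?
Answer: 4480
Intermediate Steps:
H = 1120
H*(-4*(-1)) = 1120*(-4*(-1)) = 1120*4 = 4480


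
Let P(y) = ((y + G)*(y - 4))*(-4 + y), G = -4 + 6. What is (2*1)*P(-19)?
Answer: -17986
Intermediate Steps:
G = 2
P(y) = (-4 + y)**2*(2 + y) (P(y) = ((y + 2)*(y - 4))*(-4 + y) = ((2 + y)*(-4 + y))*(-4 + y) = ((-4 + y)*(2 + y))*(-4 + y) = (-4 + y)**2*(2 + y))
(2*1)*P(-19) = (2*1)*((-4 - 19)**2*(2 - 19)) = 2*((-23)**2*(-17)) = 2*(529*(-17)) = 2*(-8993) = -17986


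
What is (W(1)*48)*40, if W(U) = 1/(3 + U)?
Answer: 480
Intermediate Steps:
(W(1)*48)*40 = (48/(3 + 1))*40 = (48/4)*40 = ((1/4)*48)*40 = 12*40 = 480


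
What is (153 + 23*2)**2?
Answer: 39601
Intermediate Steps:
(153 + 23*2)**2 = (153 + 46)**2 = 199**2 = 39601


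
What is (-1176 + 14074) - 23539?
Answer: -10641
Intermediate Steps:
(-1176 + 14074) - 23539 = 12898 - 23539 = -10641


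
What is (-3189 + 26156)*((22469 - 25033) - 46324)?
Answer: -1122810696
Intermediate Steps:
(-3189 + 26156)*((22469 - 25033) - 46324) = 22967*(-2564 - 46324) = 22967*(-48888) = -1122810696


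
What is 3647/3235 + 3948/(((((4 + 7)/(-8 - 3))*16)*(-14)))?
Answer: 485311/25880 ≈ 18.752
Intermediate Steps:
3647/3235 + 3948/(((((4 + 7)/(-8 - 3))*16)*(-14))) = 3647*(1/3235) + 3948/((((11/(-11))*16)*(-14))) = 3647/3235 + 3948/((((11*(-1/11))*16)*(-14))) = 3647/3235 + 3948/((-1*16*(-14))) = 3647/3235 + 3948/((-16*(-14))) = 3647/3235 + 3948/224 = 3647/3235 + 3948*(1/224) = 3647/3235 + 141/8 = 485311/25880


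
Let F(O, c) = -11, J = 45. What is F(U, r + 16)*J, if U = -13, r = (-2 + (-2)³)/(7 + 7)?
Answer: -495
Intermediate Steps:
r = -5/7 (r = (-2 - 8)/14 = -10*1/14 = -5/7 ≈ -0.71429)
F(U, r + 16)*J = -11*45 = -495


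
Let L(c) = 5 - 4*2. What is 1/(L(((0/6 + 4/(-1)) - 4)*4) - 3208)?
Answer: -1/3211 ≈ -0.00031143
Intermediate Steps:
L(c) = -3 (L(c) = 5 - 8 = -3)
1/(L(((0/6 + 4/(-1)) - 4)*4) - 3208) = 1/(-3 - 3208) = 1/(-3211) = -1/3211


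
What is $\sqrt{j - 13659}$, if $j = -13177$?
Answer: $2 i \sqrt{6709} \approx 163.82 i$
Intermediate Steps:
$\sqrt{j - 13659} = \sqrt{-13177 - 13659} = \sqrt{-26836} = 2 i \sqrt{6709}$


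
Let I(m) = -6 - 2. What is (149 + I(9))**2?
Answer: 19881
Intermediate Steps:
I(m) = -8
(149 + I(9))**2 = (149 - 8)**2 = 141**2 = 19881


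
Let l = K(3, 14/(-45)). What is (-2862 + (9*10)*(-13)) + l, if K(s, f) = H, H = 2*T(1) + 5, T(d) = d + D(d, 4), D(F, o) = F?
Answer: -4023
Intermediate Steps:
T(d) = 2*d (T(d) = d + d = 2*d)
H = 9 (H = 2*(2*1) + 5 = 2*2 + 5 = 4 + 5 = 9)
K(s, f) = 9
l = 9
(-2862 + (9*10)*(-13)) + l = (-2862 + (9*10)*(-13)) + 9 = (-2862 + 90*(-13)) + 9 = (-2862 - 1170) + 9 = -4032 + 9 = -4023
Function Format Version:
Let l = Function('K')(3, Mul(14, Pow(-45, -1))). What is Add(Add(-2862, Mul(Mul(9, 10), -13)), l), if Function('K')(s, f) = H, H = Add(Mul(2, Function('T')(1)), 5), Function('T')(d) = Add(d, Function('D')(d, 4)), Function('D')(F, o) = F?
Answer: -4023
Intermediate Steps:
Function('T')(d) = Mul(2, d) (Function('T')(d) = Add(d, d) = Mul(2, d))
H = 9 (H = Add(Mul(2, Mul(2, 1)), 5) = Add(Mul(2, 2), 5) = Add(4, 5) = 9)
Function('K')(s, f) = 9
l = 9
Add(Add(-2862, Mul(Mul(9, 10), -13)), l) = Add(Add(-2862, Mul(Mul(9, 10), -13)), 9) = Add(Add(-2862, Mul(90, -13)), 9) = Add(Add(-2862, -1170), 9) = Add(-4032, 9) = -4023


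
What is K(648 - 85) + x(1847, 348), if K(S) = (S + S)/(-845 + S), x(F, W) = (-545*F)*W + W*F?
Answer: -49301956787/141 ≈ -3.4966e+8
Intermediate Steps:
x(F, W) = -544*F*W (x(F, W) = -545*F*W + F*W = -544*F*W)
K(S) = 2*S/(-845 + S) (K(S) = (2*S)/(-845 + S) = 2*S/(-845 + S))
K(648 - 85) + x(1847, 348) = 2*(648 - 85)/(-845 + (648 - 85)) - 544*1847*348 = 2*563/(-845 + 563) - 349659264 = 2*563/(-282) - 349659264 = 2*563*(-1/282) - 349659264 = -563/141 - 349659264 = -49301956787/141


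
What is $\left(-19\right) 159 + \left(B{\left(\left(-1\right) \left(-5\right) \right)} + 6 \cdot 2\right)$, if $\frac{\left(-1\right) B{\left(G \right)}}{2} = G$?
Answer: $-3019$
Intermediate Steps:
$B{\left(G \right)} = - 2 G$
$\left(-19\right) 159 + \left(B{\left(\left(-1\right) \left(-5\right) \right)} + 6 \cdot 2\right) = \left(-19\right) 159 + \left(- 2 \left(\left(-1\right) \left(-5\right)\right) + 6 \cdot 2\right) = -3021 + \left(\left(-2\right) 5 + 12\right) = -3021 + \left(-10 + 12\right) = -3021 + 2 = -3019$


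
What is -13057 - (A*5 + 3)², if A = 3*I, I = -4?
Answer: -16306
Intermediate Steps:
A = -12 (A = 3*(-4) = -12)
-13057 - (A*5 + 3)² = -13057 - (-12*5 + 3)² = -13057 - (-60 + 3)² = -13057 - 1*(-57)² = -13057 - 1*3249 = -13057 - 3249 = -16306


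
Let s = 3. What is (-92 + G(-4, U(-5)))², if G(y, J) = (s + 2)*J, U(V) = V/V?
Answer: 7569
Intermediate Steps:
U(V) = 1
G(y, J) = 5*J (G(y, J) = (3 + 2)*J = 5*J)
(-92 + G(-4, U(-5)))² = (-92 + 5*1)² = (-92 + 5)² = (-87)² = 7569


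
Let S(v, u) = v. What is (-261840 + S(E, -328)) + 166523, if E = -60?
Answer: -95377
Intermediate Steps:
(-261840 + S(E, -328)) + 166523 = (-261840 - 60) + 166523 = -261900 + 166523 = -95377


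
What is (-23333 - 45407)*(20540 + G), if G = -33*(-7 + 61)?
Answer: -1289424920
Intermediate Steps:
G = -1782 (G = -33*54 = -1782)
(-23333 - 45407)*(20540 + G) = (-23333 - 45407)*(20540 - 1782) = -68740*18758 = -1289424920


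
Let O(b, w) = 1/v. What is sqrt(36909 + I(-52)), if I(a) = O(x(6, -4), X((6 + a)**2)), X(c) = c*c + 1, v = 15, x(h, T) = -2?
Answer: 2*sqrt(2076135)/15 ≈ 192.12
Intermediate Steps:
X(c) = 1 + c**2 (X(c) = c**2 + 1 = 1 + c**2)
O(b, w) = 1/15
I(a) = 1/15
sqrt(36909 + I(-52)) = sqrt(36909 + 1/15) = sqrt(553636/15) = 2*sqrt(2076135)/15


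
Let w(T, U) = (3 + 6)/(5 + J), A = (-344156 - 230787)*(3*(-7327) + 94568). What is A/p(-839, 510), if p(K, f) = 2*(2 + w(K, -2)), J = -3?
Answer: -41733387541/13 ≈ -3.2103e+9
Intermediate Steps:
A = -41733387541 (A = -574943*(-21981 + 94568) = -574943*72587 = -41733387541)
w(T, U) = 9/2 (w(T, U) = (3 + 6)/(5 - 3) = 9/2)
p(K, f) = 13 (p(K, f) = 2*(2 + 9/2) = 2*(13/2) = 13)
A/p(-839, 510) = -41733387541/13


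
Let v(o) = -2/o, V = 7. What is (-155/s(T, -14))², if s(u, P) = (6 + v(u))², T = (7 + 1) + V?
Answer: 1216265625/59969536 ≈ 20.281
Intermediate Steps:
T = 15 (T = (7 + 1) + 7 = 8 + 7 = 15)
s(u, P) = (6 - 2/u)²
(-155/s(T, -14))² = (-155/(6 - 2/15)²)² = (-155/((88/15)²))² = (-155/7744/225)² = (-155*225/7744)² = (-34875/7744)² = 1216265625/59969536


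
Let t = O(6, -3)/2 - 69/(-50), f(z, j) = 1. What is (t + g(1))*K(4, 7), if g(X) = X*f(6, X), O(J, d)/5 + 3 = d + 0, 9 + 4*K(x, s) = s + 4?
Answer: -631/100 ≈ -6.3100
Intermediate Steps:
K(x, s) = -5/4 + s/4 (K(x, s) = -9/4 + (s + 4)/4 = -9/4 + (4 + s)/4 = -9/4 + (1 + s/4) = -5/4 + s/4)
O(J, d) = -15 + 5*d (O(J, d) = -15 + 5*(d + 0) = -15 + 5*d)
g(X) = X (g(X) = X*1 = X)
t = -681/50 (t = (-15 + 5*(-3))/2 - 69/(-50) = (-15 - 15)*(½) - 69*(-1/50) = -30*½ + 69/50 = -15 + 69/50 = -681/50 ≈ -13.620)
(t + g(1))*K(4, 7) = (-681/50 + 1)*(-5/4 + (¼)*7) = -631*(-5/4 + 7/4)/50 = -631/50*½ = -631/100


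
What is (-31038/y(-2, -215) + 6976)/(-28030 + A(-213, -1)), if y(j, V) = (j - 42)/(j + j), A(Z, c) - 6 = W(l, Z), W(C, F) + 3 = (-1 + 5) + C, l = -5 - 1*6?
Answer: -22849/154187 ≈ -0.14819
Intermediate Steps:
l = -11 (l = -5 - 6 = -11)
W(C, F) = 1 + C (W(C, F) = -3 + ((-1 + 5) + C) = -3 + (4 + C) = 1 + C)
A(Z, c) = -4 (A(Z, c) = 6 + (1 - 11) = 6 - 10 = -4)
y(j, V) = (-42 + j)/(2*j) (y(j, V) = (-42 + j)/((2*j)) = (-42 + j)*(1/(2*j)) = (-42 + j)/(2*j))
(-31038/y(-2, -215) + 6976)/(-28030 + A(-213, -1)) = (-31038*(-4/(-42 - 2)) + 6976)/(-28030 - 4) = (-31038/((½)*(-½)*(-44)) + 6976)/(-28034) = (-31038/11 + 6976)*(-1/28034) = (45698/11)*(-1/28034) = -22849/154187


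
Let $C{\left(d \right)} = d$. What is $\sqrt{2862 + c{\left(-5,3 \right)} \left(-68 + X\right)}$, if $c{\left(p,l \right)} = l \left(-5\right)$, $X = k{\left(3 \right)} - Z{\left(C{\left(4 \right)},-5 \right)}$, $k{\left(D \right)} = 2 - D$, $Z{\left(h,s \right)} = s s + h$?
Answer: $38 \sqrt{3} \approx 65.818$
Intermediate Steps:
$Z{\left(h,s \right)} = h + s^{2}$ ($Z{\left(h,s \right)} = s^{2} + h = h + s^{2}$)
$X = -30$ ($X = \left(2 - 3\right) - \left(4 + \left(-5\right)^{2}\right) = \left(2 - 3\right) - \left(4 + 25\right) = -1 - 29 = -30$)
$c{\left(p,l \right)} = - 5 l$
$\sqrt{2862 + c{\left(-5,3 \right)} \left(-68 + X\right)} = \sqrt{2862 + \left(-5\right) 3 \left(-68 - 30\right)} = \sqrt{2862 - -1470} = \sqrt{2862 + 1470} = \sqrt{4332} = 38 \sqrt{3}$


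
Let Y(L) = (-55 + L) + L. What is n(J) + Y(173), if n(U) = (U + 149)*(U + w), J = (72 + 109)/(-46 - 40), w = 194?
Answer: 210634635/7396 ≈ 28480.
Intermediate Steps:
J = -181/86 (J = 181/(-86) = 181*(-1/86) = -181/86 ≈ -2.1047)
Y(L) = -55 + 2*L
n(U) = (149 + U)*(194 + U) (n(U) = (U + 149)*(U + 194) = (149 + U)*(194 + U))
n(J) + Y(173) = (28906 + (-181/86)**2 + 343*(-181/86)) + (-55 + 2*173) = (28906 + 32761/7396 - 62083/86) + (-55 + 346) = 208482399/7396 + 291 = 210634635/7396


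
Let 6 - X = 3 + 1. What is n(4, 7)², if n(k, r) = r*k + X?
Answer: 900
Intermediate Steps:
X = 2 (X = 6 - (3 + 1) = 6 - 1*4 = 6 - 4 = 2)
n(k, r) = 2 + k*r (n(k, r) = r*k + 2 = k*r + 2 = 2 + k*r)
n(4, 7)² = (2 + 4*7)² = (2 + 28)² = 30² = 900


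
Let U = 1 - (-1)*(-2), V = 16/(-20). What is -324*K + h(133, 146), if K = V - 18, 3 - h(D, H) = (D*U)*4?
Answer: 33131/5 ≈ 6626.2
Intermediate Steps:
V = -⅘ (V = 16*(-1/20) = -⅘ ≈ -0.80000)
U = -1 (U = 1 - 1*2 = 1 - 2 = -1)
h(D, H) = 3 + 4*D (h(D, H) = 3 - D*(-1)*4 = 3 - (-D)*4 = 3 - (-4)*D = 3 + 4*D)
K = -94/5 (K = -⅘ - 18 = -94/5 ≈ -18.800)
-324*K + h(133, 146) = -324*(-94/5) + (3 + 4*133) = 30456/5 + (3 + 532) = 30456/5 + 535 = 33131/5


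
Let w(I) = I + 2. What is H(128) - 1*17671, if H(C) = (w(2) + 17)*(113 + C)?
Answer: -12610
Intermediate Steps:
w(I) = 2 + I
H(C) = 2373 + 21*C (H(C) = ((2 + 2) + 17)*(113 + C) = (4 + 17)*(113 + C) = 21*(113 + C) = 2373 + 21*C)
H(128) - 1*17671 = (2373 + 21*128) - 1*17671 = (2373 + 2688) - 17671 = 5061 - 17671 = -12610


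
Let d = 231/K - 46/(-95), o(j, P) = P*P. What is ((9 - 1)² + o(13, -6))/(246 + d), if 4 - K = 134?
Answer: 247000/604427 ≈ 0.40865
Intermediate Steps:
K = -130 (K = 4 - 1*134 = 4 - 134 = -130)
o(j, P) = P²
d = -3193/2470 (d = 231/(-130) - 46/(-95) = 231*(-1/130) - 46*(-1/95) = -231/130 + 46/95 = -3193/2470 ≈ -1.2927)
((9 - 1)² + o(13, -6))/(246 + d) = ((9 - 1)² + (-6)²)/(246 - 3193/2470) = (8² + 36)/(604427/2470) = (64 + 36)*(2470/604427) = 100*(2470/604427) = 247000/604427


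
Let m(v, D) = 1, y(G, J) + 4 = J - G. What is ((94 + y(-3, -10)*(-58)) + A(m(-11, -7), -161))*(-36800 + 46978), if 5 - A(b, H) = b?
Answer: 7491008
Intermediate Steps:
y(G, J) = -4 + J - G (y(G, J) = -4 + (J - G) = -4 + J - G)
A(b, H) = 5 - b
((94 + y(-3, -10)*(-58)) + A(m(-11, -7), -161))*(-36800 + 46978) = ((94 + (-4 - 10 - 1*(-3))*(-58)) + (5 - 1*1))*(-36800 + 46978) = ((94 + (-4 - 10 + 3)*(-58)) + (5 - 1))*10178 = ((94 - 11*(-58)) + 4)*10178 = ((94 + 638) + 4)*10178 = (732 + 4)*10178 = 736*10178 = 7491008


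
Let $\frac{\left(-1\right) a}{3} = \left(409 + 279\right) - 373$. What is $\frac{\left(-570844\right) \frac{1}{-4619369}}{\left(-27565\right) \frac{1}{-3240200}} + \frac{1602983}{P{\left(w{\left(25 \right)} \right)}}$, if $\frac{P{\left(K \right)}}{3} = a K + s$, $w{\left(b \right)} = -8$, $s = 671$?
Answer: $\frac{49957172099260631}{628846291966821} \approx 79.443$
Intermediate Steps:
$a = -945$ ($a = - 3 \left(\left(409 + 279\right) - 373\right) = - 3 \left(688 - 373\right) = \left(-3\right) 315 = -945$)
$P{\left(K \right)} = 2013 - 2835 K$ ($P{\left(K \right)} = 3 \left(- 945 K + 671\right) = 3 \left(671 - 945 K\right) = 2013 - 2835 K$)
$\frac{\left(-570844\right) \frac{1}{-4619369}}{\left(-27565\right) \frac{1}{-3240200}} + \frac{1602983}{P{\left(w{\left(25 \right)} \right)}} = \frac{\left(-570844\right) \frac{1}{-4619369}}{\left(-27565\right) \frac{1}{-3240200}} + \frac{1602983}{2013 - -22680} = \frac{\left(-570844\right) \left(- \frac{1}{4619369}\right)}{\left(-27565\right) \left(- \frac{1}{3240200}\right)} + \frac{1602983}{2013 + 22680} = \frac{570844}{4619369 \cdot \frac{5513}{648040}} + \frac{1602983}{24693} = \frac{570844}{4619369} \cdot \frac{648040}{5513} + 1602983 \cdot \frac{1}{24693} = \frac{369929745760}{25466581297} + \frac{1602983}{24693} = \frac{49957172099260631}{628846291966821}$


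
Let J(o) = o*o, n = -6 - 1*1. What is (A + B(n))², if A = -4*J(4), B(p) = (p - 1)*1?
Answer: 5184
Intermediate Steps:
n = -7 (n = -6 - 1 = -7)
J(o) = o²
B(p) = -1 + p (B(p) = (-1 + p)*1 = -1 + p)
A = -64 (A = -4*4² = -4*16 = -64)
(A + B(n))² = (-64 + (-1 - 7))² = (-64 - 8)² = (-72)² = 5184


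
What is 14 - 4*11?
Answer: -30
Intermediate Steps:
14 - 4*11 = 14 - 44 = -30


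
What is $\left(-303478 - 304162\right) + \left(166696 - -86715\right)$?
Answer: $-354229$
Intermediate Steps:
$\left(-303478 - 304162\right) + \left(166696 - -86715\right) = -607640 + \left(166696 + 86715\right) = -607640 + 253411 = -354229$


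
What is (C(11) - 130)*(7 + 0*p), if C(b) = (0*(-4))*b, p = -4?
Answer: -910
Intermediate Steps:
C(b) = 0 (C(b) = 0*b = 0)
(C(11) - 130)*(7 + 0*p) = (0 - 130)*(7 + 0*(-4)) = -130*(7 + 0) = -130*7 = -910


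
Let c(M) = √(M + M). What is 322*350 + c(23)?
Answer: 112700 + √46 ≈ 1.1271e+5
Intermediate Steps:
c(M) = √2*√M (c(M) = √(2*M) = √2*√M)
322*350 + c(23) = 322*350 + √2*√23 = 112700 + √46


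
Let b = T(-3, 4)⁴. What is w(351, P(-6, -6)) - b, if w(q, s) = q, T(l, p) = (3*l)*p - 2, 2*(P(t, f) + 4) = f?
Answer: -2084785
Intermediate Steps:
P(t, f) = -4 + f/2
T(l, p) = -2 + 3*l*p (T(l, p) = 3*l*p - 2 = -2 + 3*l*p)
b = 2085136 (b = (-2 + 3*(-3)*4)⁴ = (-2 - 36)⁴ = (-38)⁴ = 2085136)
w(351, P(-6, -6)) - b = 351 - 1*2085136 = 351 - 2085136 = -2084785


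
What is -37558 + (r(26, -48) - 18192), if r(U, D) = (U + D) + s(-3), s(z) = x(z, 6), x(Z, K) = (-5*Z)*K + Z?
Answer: -55685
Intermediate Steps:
x(Z, K) = Z - 5*K*Z (x(Z, K) = -5*K*Z + Z = Z - 5*K*Z)
s(z) = -29*z (s(z) = z*(1 - 5*6) = z*(1 - 30) = z*(-29) = -29*z)
r(U, D) = 87 + D + U (r(U, D) = (U + D) - 29*(-3) = (D + U) + 87 = 87 + D + U)
-37558 + (r(26, -48) - 18192) = -37558 + ((87 - 48 + 26) - 18192) = -37558 + (65 - 18192) = -37558 - 18127 = -55685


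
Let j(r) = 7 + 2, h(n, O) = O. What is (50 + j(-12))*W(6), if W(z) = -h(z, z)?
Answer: -354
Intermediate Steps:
j(r) = 9
W(z) = -z
(50 + j(-12))*W(6) = (50 + 9)*(-1*6) = 59*(-6) = -354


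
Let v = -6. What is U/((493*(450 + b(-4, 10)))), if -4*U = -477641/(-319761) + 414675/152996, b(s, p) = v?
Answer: -205674055111/42834672494947008 ≈ -4.8016e-6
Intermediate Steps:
b(s, p) = -6
U = -205674055111/195688615824 (U = -(-477641/(-319761) + 414675/152996)/4 = -(-477641*(-1/319761) + 414675*(1/152996))/4 = -(477641/319761 + 414675/152996)/4 = -¼*205674055111/48922153956 = -205674055111/195688615824 ≈ -1.0510)
U/((493*(450 + b(-4, 10)))) = -205674055111*1/(493*(450 - 6))/195688615824 = -205674055111/(195688615824*(493*444)) = -205674055111/195688615824/218892 = -205674055111/195688615824*1/218892 = -205674055111/42834672494947008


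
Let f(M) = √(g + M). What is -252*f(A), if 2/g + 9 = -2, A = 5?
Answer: -252*√583/11 ≈ -553.15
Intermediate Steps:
g = -2/11 (g = 2/(-9 - 2) = 2/(-11) = 2*(-1/11) = -2/11 ≈ -0.18182)
f(M) = √(-2/11 + M)
-252*f(A) = -252*√(-22 + 121*5)/11 = -252*√(-22 + 605)/11 = -252*√583/11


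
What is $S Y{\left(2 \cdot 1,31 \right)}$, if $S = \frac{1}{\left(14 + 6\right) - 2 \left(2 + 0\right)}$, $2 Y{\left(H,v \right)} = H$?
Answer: $\frac{1}{16} \approx 0.0625$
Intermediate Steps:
$Y{\left(H,v \right)} = \frac{H}{2}$
$S = \frac{1}{16}$ ($S = \frac{1}{20 - 4} = \frac{1}{16} \approx 0.0625$)
$S Y{\left(2 \cdot 1,31 \right)} = \frac{\frac{1}{2} \cdot 2 \cdot 1}{16} = \frac{\frac{1}{2} \cdot 2}{16} = \frac{1}{16} \cdot 1 = \frac{1}{16}$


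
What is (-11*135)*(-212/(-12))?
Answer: -26235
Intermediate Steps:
(-11*135)*(-212/(-12)) = -(-314820)*(-1)/12 = -1485*53/3 = -26235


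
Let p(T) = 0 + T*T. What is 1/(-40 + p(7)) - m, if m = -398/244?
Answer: 1913/1098 ≈ 1.7423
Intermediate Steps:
p(T) = T² (p(T) = 0 + T² = T²)
m = -199/122 (m = -398*1/244 = -199/122 ≈ -1.6311)
1/(-40 + p(7)) - m = 1/(-40 + 7²) - 1*(-199/122) = 1/(-40 + 49) + 199/122 = 1/9 + 199/122 = ⅑ + 199/122 = 1913/1098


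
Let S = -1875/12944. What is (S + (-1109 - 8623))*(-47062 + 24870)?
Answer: 174724388721/809 ≈ 2.1598e+8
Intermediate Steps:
S = -1875/12944 (S = -1875*1/12944 = -1875/12944 ≈ -0.14485)
(S + (-1109 - 8623))*(-47062 + 24870) = (-1875/12944 + (-1109 - 8623))*(-47062 + 24870) = (-1875/12944 - 9732)*(-22192) = -125972883/12944*(-22192) = 174724388721/809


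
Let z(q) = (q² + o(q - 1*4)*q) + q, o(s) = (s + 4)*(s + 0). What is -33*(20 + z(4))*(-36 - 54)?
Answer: 118800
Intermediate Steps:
o(s) = s*(4 + s) (o(s) = (4 + s)*s = s*(4 + s))
z(q) = q + q² + q²*(-4 + q) (z(q) = (q² + ((q - 1*4)*(4 + (q - 1*4)))*q) + q = (q² + ((q - 4)*(4 + (q - 4)))*q) + q = (q² + ((-4 + q)*(4 + (-4 + q)))*q) + q = (q² + ((-4 + q)*q)*q) + q = (q² + (q*(-4 + q))*q) + q = (q² + q²*(-4 + q)) + q = q + q² + q²*(-4 + q))
-33*(20 + z(4))*(-36 - 54) = -33*(20 + 4*(1 + 4 + 4*(-4 + 4)))*(-36 - 54) = -33*(20 + 4*(1 + 4 + 4*0))*(-90) = -33*(20 + 4*(1 + 4 + 0))*(-90) = -33*(20 + 4*5)*(-90) = -33*(20 + 20)*(-90) = -1320*(-90) = -33*(-3600) = 118800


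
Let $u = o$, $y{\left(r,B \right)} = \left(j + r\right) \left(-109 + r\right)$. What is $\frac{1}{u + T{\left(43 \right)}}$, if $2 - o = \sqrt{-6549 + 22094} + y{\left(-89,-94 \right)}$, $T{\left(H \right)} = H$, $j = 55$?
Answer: $- \frac{6687}{44700424} + \frac{\sqrt{15545}}{44700424} \approx -0.00014681$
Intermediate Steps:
$y{\left(r,B \right)} = \left(-109 + r\right) \left(55 + r\right)$ ($y{\left(r,B \right)} = \left(55 + r\right) \left(-109 + r\right) = \left(-109 + r\right) \left(55 + r\right)$)
$o = -6730 - \sqrt{15545}$ ($o = 2 - \left(\sqrt{-6549 + 22094} - \left(1189 - 7921\right)\right) = 2 - \left(\sqrt{15545} + \left(-5995 + 7921 + 4806\right)\right) = 2 - \left(\sqrt{15545} + 6732\right) = 2 - \left(6732 + \sqrt{15545}\right) = -6730 - \sqrt{15545} \approx -6854.7$)
$u = -6730 - \sqrt{15545} \approx -6854.7$
$\frac{1}{u + T{\left(43 \right)}} = \frac{1}{\left(-6730 - \sqrt{15545}\right) + 43} = \frac{1}{-6687 - \sqrt{15545}}$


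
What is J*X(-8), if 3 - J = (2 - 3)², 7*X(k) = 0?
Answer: 0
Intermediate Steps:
X(k) = 0 (X(k) = (⅐)*0 = 0)
J = 2 (J = 3 - (2 - 3)² = 3 - 1*(-1)² = 3 - 1*1 = 3 - 1 = 2)
J*X(-8) = 2*0 = 0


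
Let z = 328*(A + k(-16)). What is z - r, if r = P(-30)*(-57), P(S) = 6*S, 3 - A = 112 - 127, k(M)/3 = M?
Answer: -20100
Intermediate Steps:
k(M) = 3*M
A = 18 (A = 3 - (112 - 127) = 3 - 1*(-15) = 3 + 15 = 18)
r = 10260 (r = (6*(-30))*(-57) = -180*(-57) = 10260)
z = -9840 (z = 328*(18 + 3*(-16)) = 328*(18 - 48) = 328*(-30) = -9840)
z - r = -9840 - 1*10260 = -9840 - 10260 = -20100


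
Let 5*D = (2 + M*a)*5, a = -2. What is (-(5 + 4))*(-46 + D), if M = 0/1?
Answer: 396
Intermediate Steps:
M = 0 (M = 0*1 = 0)
D = 2 (D = ((2 + 0*(-2))*5)/5 = ((2 + 0)*5)/5 = (2*5)/5 = (⅕)*10 = 2)
(-(5 + 4))*(-46 + D) = (-(5 + 4))*(-46 + 2) = -1*9*(-44) = -9*(-44) = 396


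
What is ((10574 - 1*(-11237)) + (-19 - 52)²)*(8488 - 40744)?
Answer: -866138112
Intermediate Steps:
((10574 - 1*(-11237)) + (-19 - 52)²)*(8488 - 40744) = ((10574 + 11237) + (-71)²)*(-32256) = (21811 + 5041)*(-32256) = 26852*(-32256) = -866138112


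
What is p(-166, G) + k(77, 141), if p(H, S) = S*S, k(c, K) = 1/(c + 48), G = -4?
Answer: 2001/125 ≈ 16.008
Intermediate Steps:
k(c, K) = 1/(48 + c)
p(H, S) = S²
p(-166, G) + k(77, 141) = (-4)² + 1/(48 + 77) = 16 + 1/125 = 2001/125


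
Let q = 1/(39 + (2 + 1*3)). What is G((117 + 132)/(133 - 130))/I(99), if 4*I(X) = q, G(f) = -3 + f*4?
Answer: 57904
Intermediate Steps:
G(f) = -3 + 4*f
q = 1/44 (q = 1/(39 + (2 + 3)) = 1/(39 + 5) = 1/44 ≈ 0.022727)
I(X) = 1/176 (I(X) = (¼)*(1/44) = 1/176)
G((117 + 132)/(133 - 130))/I(99) = (-3 + 4*((117 + 132)/(133 - 130)))/(1/176) = (-3 + 4*(249/3))*176 = (-3 + 4*(249*(⅓)))*176 = (-3 + 4*83)*176 = (-3 + 332)*176 = 329*176 = 57904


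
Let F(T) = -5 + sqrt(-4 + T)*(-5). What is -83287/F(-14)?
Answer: 83287/95 - 249861*I*sqrt(2)/95 ≈ 876.71 - 3719.5*I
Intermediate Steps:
F(T) = -5 - 5*sqrt(-4 + T)
-83287/F(-14) = -83287/(-5 - 5*sqrt(-4 - 14)) = -83287/(-5 - 15*I*sqrt(2))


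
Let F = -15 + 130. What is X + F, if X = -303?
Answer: -188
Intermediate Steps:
F = 115
X + F = -303 + 115 = -188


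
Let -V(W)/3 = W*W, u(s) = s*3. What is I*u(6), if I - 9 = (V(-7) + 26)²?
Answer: 263700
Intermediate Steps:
u(s) = 3*s
V(W) = -3*W² (V(W) = -3*W*W = -3*W²)
I = 14650 (I = 9 + (-3*(-7)² + 26)² = 9 + (-3*49 + 26)² = 9 + (-147 + 26)² = 9 + (-121)² = 9 + 14641 = 14650)
I*u(6) = 14650*(3*6) = 14650*18 = 263700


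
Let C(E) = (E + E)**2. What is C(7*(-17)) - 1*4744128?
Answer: -4687484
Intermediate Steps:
C(E) = 4*E**2 (C(E) = (2*E)**2 = 4*E**2)
C(7*(-17)) - 1*4744128 = 4*(7*(-17))**2 - 1*4744128 = 4*(-119)**2 - 4744128 = 4*14161 - 4744128 = 56644 - 4744128 = -4687484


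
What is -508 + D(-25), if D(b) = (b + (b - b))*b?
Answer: 117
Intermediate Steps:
D(b) = b**2 (D(b) = (b + 0)*b = b*b = b**2)
-508 + D(-25) = -508 + (-25)**2 = -508 + 625 = 117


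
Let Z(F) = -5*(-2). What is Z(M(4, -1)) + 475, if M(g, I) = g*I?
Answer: 485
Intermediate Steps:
M(g, I) = I*g
Z(F) = 10
Z(M(4, -1)) + 475 = 10 + 475 = 485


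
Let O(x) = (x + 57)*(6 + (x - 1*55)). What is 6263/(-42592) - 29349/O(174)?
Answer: -43359901/37268000 ≈ -1.1635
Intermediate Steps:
O(x) = (-49 + x)*(57 + x) (O(x) = (57 + x)*(6 + (x - 55)) = (57 + x)*(6 + (-55 + x)) = (57 + x)*(-49 + x) = (-49 + x)*(57 + x))
6263/(-42592) - 29349/O(174) = 6263/(-42592) - 29349/(-2793 + 174² + 8*174) = 6263*(-1/42592) - 29349/(-2793 + 30276 + 1392) = -6263/42592 - 29349/28875 = -6263/42592 - 29349*1/28875 = -6263/42592 - 9783/9625 = -43359901/37268000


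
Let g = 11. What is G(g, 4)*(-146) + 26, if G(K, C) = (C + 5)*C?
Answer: -5230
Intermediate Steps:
G(K, C) = C*(5 + C) (G(K, C) = (5 + C)*C = C*(5 + C))
G(g, 4)*(-146) + 26 = (4*(5 + 4))*(-146) + 26 = (4*9)*(-146) + 26 = 36*(-146) + 26 = -5256 + 26 = -5230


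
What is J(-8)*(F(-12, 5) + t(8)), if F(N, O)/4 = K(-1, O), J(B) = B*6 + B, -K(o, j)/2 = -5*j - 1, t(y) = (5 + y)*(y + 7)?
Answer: -22568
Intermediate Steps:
t(y) = (5 + y)*(7 + y)
K(o, j) = 2 + 10*j (K(o, j) = -2*(-5*j - 1) = -2*(-1 - 5*j) = 2 + 10*j)
J(B) = 7*B (J(B) = 6*B + B = 7*B)
F(N, O) = 8 + 40*O (F(N, O) = 4*(2 + 10*O) = 8 + 40*O)
J(-8)*(F(-12, 5) + t(8)) = (7*(-8))*((8 + 40*5) + (35 + 8² + 12*8)) = -56*((8 + 200) + (35 + 64 + 96)) = -56*(208 + 195) = -56*403 = -22568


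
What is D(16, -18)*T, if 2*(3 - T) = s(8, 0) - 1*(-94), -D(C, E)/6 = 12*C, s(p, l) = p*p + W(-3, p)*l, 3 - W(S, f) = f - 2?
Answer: 87552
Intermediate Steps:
W(S, f) = 5 - f (W(S, f) = 3 - (f - 2) = 3 - (-2 + f) = 3 + (2 - f) = 5 - f)
s(p, l) = p**2 + l*(5 - p) (s(p, l) = p*p + (5 - p)*l = p**2 + l*(5 - p))
D(C, E) = -72*C
T = -76 (T = 3 - ((8**2 - 1*0*(-5 + 8)) - 1*(-94))/2 = 3 - ((64 - 1*0*3) + 94)/2 = 3 - ((64 + 0) + 94)/2 = 3 - (64 + 94)/2 = 3 - 1/2*158 = 3 - 79 = -76)
D(16, -18)*T = -72*16*(-76) = -1152*(-76) = 87552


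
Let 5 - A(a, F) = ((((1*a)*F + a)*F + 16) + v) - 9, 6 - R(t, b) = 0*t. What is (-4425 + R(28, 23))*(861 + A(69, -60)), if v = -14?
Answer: 1075527153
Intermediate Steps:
R(t, b) = 6 (R(t, b) = 6 - 0*t = 6 - 1*0 = 6 + 0 = 6)
A(a, F) = 12 - F*(a + F*a) (A(a, F) = 5 - (((((1*a)*F + a)*F + 16) - 14) - 9) = 5 - ((((a*F + a)*F + 16) - 14) - 9) = 5 - ((((F*a + a)*F + 16) - 14) - 9) = 5 - ((((a + F*a)*F + 16) - 14) - 9) = 5 - (((F*(a + F*a) + 16) - 14) - 9) = 5 - (((16 + F*(a + F*a)) - 14) - 9) = 5 - ((2 + F*(a + F*a)) - 9) = 5 - (-7 + F*(a + F*a)) = 5 + (7 - F*(a + F*a)) = 12 - F*(a + F*a))
(-4425 + R(28, 23))*(861 + A(69, -60)) = (-4425 + 6)*(861 + (12 - 1*(-60)*69 - 1*69*(-60)²)) = -4419*(861 + (12 + 4140 - 1*69*3600)) = -4419*(861 + (12 + 4140 - 248400)) = -4419*(861 - 244248) = -4419*(-243387) = 1075527153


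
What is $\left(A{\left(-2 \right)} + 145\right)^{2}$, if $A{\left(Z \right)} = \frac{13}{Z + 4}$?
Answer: $\frac{91809}{4} \approx 22952.0$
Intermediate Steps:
$A{\left(Z \right)} = \frac{13}{4 + Z}$
$\left(A{\left(-2 \right)} + 145\right)^{2} = \left(\frac{13}{4 - 2} + 145\right)^{2} = \left(\frac{13}{2} + 145\right)^{2} = \left(\frac{303}{2}\right)^{2} = \frac{91809}{4}$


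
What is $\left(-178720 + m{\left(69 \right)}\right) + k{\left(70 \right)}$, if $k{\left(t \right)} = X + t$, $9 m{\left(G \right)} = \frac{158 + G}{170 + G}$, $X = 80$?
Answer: $- \frac{384103843}{2151} \approx -1.7857 \cdot 10^{5}$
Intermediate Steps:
$m{\left(G \right)} = \frac{158 + G}{9 \left(170 + G\right)}$ ($m{\left(G \right)} = \frac{\left(158 + G\right) \frac{1}{170 + G}}{9} = \frac{\frac{1}{170 + G} \left(158 + G\right)}{9} = \frac{158 + G}{9 \left(170 + G\right)}$)
$k{\left(t \right)} = 80 + t$
$\left(-178720 + m{\left(69 \right)}\right) + k{\left(70 \right)} = \left(-178720 + \frac{158 + 69}{9 \left(170 + 69\right)}\right) + \left(80 + 70\right) = \left(-178720 + \frac{1}{9} \cdot \frac{1}{239} \cdot 227\right) + 150 = \left(-178720 + \frac{227}{2151}\right) + 150 = - \frac{384426493}{2151} + 150 = - \frac{384103843}{2151}$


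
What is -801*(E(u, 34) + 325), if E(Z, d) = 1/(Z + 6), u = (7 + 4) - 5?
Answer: -1041567/4 ≈ -2.6039e+5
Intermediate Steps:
u = 6 (u = 11 - 5 = 6)
E(Z, d) = 1/(6 + Z)
-801*(E(u, 34) + 325) = -801*(1/(6 + 6) + 325) = -801*(1/12 + 325) = -801*3901/12 = -1041567/4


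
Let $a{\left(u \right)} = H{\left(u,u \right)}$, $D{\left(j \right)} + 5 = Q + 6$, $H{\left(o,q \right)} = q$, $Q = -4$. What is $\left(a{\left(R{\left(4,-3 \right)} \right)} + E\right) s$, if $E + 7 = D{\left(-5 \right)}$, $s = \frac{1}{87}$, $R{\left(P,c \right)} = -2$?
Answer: $- \frac{4}{29} \approx -0.13793$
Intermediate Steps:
$D{\left(j \right)} = -3$ ($D{\left(j \right)} = -5 + \left(-4 + 6\right) = -5 + 2 = -3$)
$a{\left(u \right)} = u$
$s = \frac{1}{87} \approx 0.011494$
$E = -10$ ($E = -7 - 3 = -10$)
$\left(a{\left(R{\left(4,-3 \right)} \right)} + E\right) s = \left(-2 - 10\right) \frac{1}{87} = \left(-12\right) \frac{1}{87} = - \frac{4}{29}$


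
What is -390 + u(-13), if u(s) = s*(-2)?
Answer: -364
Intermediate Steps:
u(s) = -2*s
-390 + u(-13) = -390 - 2*(-13) = -390 + 26 = -364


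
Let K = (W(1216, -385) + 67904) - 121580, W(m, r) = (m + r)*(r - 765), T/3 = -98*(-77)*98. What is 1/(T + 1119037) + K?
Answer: -3368687093885/3337561 ≈ -1.0093e+6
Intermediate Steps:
T = 2218524 (T = 3*(-98*(-77)*98) = 3*(7546*98) = 3*739508 = 2218524)
W(m, r) = (-765 + r)*(m + r) (W(m, r) = (m + r)*(-765 + r) = (-765 + r)*(m + r))
K = -1009326 (K = (((-385)² - 765*1216 - 765*(-385) + 1216*(-385)) + 67904) - 121580 = ((148225 - 930240 + 294525 - 468160) + 67904) - 121580 = (-955650 + 67904) - 121580 = -887746 - 121580 = -1009326)
1/(T + 1119037) + K = 1/(2218524 + 1119037) - 1009326 = 1/3337561 - 1009326 = -3368687093885/3337561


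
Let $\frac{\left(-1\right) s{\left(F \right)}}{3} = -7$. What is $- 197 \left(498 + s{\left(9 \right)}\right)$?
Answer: $-102243$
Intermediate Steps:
$s{\left(F \right)} = 21$ ($s{\left(F \right)} = \left(-3\right) \left(-7\right) = 21$)
$- 197 \left(498 + s{\left(9 \right)}\right) = - 197 \left(498 + 21\right) = \left(-197\right) 519 = -102243$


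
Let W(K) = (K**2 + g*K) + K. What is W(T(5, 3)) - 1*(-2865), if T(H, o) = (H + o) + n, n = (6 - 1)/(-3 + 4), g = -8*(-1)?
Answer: 3151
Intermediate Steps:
g = 8
n = 5 (n = 5/1 = 5*1 = 5)
T(H, o) = 5 + H + o (T(H, o) = (H + o) + 5 = 5 + H + o)
W(K) = K**2 + 9*K (W(K) = (K**2 + 8*K) + K = K**2 + 9*K)
W(T(5, 3)) - 1*(-2865) = (5 + 5 + 3)*(9 + (5 + 5 + 3)) - 1*(-2865) = 13*(9 + 13) + 2865 = 13*22 + 2865 = 286 + 2865 = 3151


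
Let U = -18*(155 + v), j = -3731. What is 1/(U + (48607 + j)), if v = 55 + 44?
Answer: 1/40304 ≈ 2.4811e-5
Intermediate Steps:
v = 99
U = -4572 (U = -18*(155 + 99) = -18*254 = -4572)
1/(U + (48607 + j)) = 1/(-4572 + (48607 - 3731)) = 1/(-4572 + 44876) = 1/40304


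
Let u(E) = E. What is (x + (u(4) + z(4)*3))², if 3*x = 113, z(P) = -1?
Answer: 13456/9 ≈ 1495.1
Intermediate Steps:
x = 113/3 (x = (⅓)*113 = 113/3 ≈ 37.667)
(x + (u(4) + z(4)*3))² = (113/3 + (4 - 1*3))² = (113/3 + (4 - 3))² = (113/3 + 1)² = (116/3)² = 13456/9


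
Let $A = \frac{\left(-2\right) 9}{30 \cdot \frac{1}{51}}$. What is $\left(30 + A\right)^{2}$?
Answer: $\frac{9}{25} \approx 0.36$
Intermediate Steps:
$A = - \frac{153}{5}$ ($A = - \frac{18}{30 \cdot \frac{1}{51}} = - \frac{18}{\frac{10}{17}} = \left(-18\right) \frac{17}{10} = - \frac{153}{5} \approx -30.6$)
$\left(30 + A\right)^{2} = \left(30 - \frac{153}{5}\right)^{2} = \left(- \frac{3}{5}\right)^{2} = \frac{9}{25}$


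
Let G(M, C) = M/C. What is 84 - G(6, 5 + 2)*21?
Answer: 66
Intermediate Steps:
84 - G(6, 5 + 2)*21 = 84 - 6/(5 + 2)*21 = 84 - 6/7*21 = 84 - 6*(⅐)*21 = 84 - 6*21/7 = 84 - 1*18 = 84 - 18 = 66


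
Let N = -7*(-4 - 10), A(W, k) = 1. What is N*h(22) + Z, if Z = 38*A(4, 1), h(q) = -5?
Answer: -452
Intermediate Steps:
N = 98 (N = -7*(-14) = 98)
Z = 38 (Z = 38*1 = 38)
N*h(22) + Z = 98*(-5) + 38 = -490 + 38 = -452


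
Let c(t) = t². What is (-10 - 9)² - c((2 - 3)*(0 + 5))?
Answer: 336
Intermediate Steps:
(-10 - 9)² - c((2 - 3)*(0 + 5)) = (-10 - 9)² - ((2 - 3)*(0 + 5))² = (-19)² - (-1*5)² = 361 - 1*(-5)² = 361 - 1*25 = 361 - 25 = 336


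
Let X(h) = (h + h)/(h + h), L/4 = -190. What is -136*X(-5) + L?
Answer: -896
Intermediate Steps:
L = -760 (L = 4*(-190) = -760)
X(h) = 1 (X(h) = (2*h)/((2*h)) = (2*h)*(1/(2*h)) = 1)
-136*X(-5) + L = -136*1 - 760 = -136 - 760 = -896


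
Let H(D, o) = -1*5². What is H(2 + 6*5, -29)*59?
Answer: -1475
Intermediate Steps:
H(D, o) = -25 (H(D, o) = -1*25 = -25)
H(2 + 6*5, -29)*59 = -25*59 = -1475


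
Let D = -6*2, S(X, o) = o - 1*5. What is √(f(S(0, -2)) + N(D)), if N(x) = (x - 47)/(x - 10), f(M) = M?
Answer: I*√2090/22 ≈ 2.078*I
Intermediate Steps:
S(X, o) = -5 + o (S(X, o) = o - 5 = -5 + o)
D = -12
N(x) = (-47 + x)/(-10 + x)
√(f(S(0, -2)) + N(D)) = √((-5 - 2) + (-47 - 12)/(-10 - 12)) = √(-7 - 59/(-22)) = √(-7 - 1/22*(-59)) = √(-7 + 59/22) = √(-95/22) = I*√2090/22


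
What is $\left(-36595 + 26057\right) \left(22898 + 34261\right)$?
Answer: $-602341542$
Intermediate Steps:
$\left(-36595 + 26057\right) \left(22898 + 34261\right) = \left(-10538\right) 57159 = -602341542$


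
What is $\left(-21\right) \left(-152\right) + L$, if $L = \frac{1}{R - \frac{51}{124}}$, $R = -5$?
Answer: $\frac{2141708}{671} \approx 3191.8$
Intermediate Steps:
$L = - \frac{124}{671}$ ($L = \frac{1}{-5 - \frac{51}{124}} = \frac{1}{- \frac{671}{124}} = - \frac{124}{671} \approx -0.1848$)
$\left(-21\right) \left(-152\right) + L = \left(-21\right) \left(-152\right) - \frac{124}{671} = 3192 - \frac{124}{671} = \frac{2141708}{671}$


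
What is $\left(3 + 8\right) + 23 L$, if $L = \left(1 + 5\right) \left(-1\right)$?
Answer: $-127$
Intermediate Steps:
$L = -6$ ($L = 6 \left(-1\right) = -6$)
$\left(3 + 8\right) + 23 L = \left(3 + 8\right) + 23 \left(-6\right) = 11 - 138 = -127$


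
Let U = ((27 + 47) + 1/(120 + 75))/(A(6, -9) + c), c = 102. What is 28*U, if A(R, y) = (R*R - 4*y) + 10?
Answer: 101017/8970 ≈ 11.262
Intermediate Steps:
A(R, y) = 10 + R² - 4*y (A(R, y) = (R² - 4*y) + 10 = 10 + R² - 4*y)
U = 14431/35880 (U = ((27 + 47) + 1/(120 + 75))/((10 + 6² - 4*(-9)) + 102) = (74 + 1/195)/((10 + 36 + 36) + 102) = (74 + 1/195)/(82 + 102) = (14431/195)/184 = (14431/195)*(1/184) = 14431/35880 ≈ 0.40220)
28*U = 28*(14431/35880) = 101017/8970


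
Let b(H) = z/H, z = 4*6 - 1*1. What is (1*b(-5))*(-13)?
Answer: 299/5 ≈ 59.800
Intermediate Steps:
z = 23 (z = 24 - 1 = 23)
b(H) = 23/H
(1*b(-5))*(-13) = (1*(23/(-5)))*(-13) = (1*(23*(-⅕)))*(-13) = (1*(-23/5))*(-13) = -23/5*(-13) = 299/5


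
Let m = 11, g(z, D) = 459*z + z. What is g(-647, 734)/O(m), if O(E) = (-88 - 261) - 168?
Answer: 297620/517 ≈ 575.67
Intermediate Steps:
g(z, D) = 460*z
O(E) = -517 (O(E) = -349 - 168 = -517)
g(-647, 734)/O(m) = (460*(-647))/(-517) = -297620*(-1/517) = 297620/517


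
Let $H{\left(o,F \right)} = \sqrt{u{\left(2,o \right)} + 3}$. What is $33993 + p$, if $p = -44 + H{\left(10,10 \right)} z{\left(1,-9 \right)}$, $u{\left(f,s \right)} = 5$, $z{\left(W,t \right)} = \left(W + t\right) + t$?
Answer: $33949 - 34 \sqrt{2} \approx 33901.0$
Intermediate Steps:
$z{\left(W,t \right)} = W + 2 t$
$H{\left(o,F \right)} = 2 \sqrt{2}$ ($H{\left(o,F \right)} = \sqrt{5 + 3} = \sqrt{8} = 2 \sqrt{2}$)
$p = -44 - 34 \sqrt{2}$ ($p = -44 + 2 \sqrt{2} \left(1 + 2 \left(-9\right)\right) = -44 + 2 \sqrt{2} \left(1 - 18\right) = -44 + 2 \sqrt{2} \left(-17\right) = -44 - 34 \sqrt{2} \approx -92.083$)
$33993 + p = 33993 - \left(44 + 34 \sqrt{2}\right) = 33949 - 34 \sqrt{2}$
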